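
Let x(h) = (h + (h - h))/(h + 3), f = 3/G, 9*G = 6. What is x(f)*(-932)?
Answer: -2796/5 ≈ -559.20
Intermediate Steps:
G = ⅔ (G = (⅑)*6 = ⅔ ≈ 0.66667)
f = 9/2 (f = 3/(⅔) = 3*(3/2) = 9/2 ≈ 4.5000)
x(h) = h/(3 + h) (x(h) = (h + 0)/(3 + h) = h/(3 + h))
x(f)*(-932) = (9/(2*(3 + 9/2)))*(-932) = (9/(2*(15/2)))*(-932) = ((9/2)*(2/15))*(-932) = (⅗)*(-932) = -2796/5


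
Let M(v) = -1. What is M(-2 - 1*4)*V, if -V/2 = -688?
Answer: -1376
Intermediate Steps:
V = 1376 (V = -2*(-688) = 1376)
M(-2 - 1*4)*V = -1*1376 = -1376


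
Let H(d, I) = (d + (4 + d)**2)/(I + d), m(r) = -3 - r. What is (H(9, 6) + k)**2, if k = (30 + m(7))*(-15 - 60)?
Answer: 498271684/225 ≈ 2.2145e+6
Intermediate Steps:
k = -1500 (k = (30 + (-3 - 1*7))*(-15 - 60) = (30 + (-3 - 7))*(-75) = (30 - 10)*(-75) = 20*(-75) = -1500)
H(d, I) = (d + (4 + d)**2)/(I + d)
(H(9, 6) + k)**2 = ((9 + (4 + 9)**2)/(6 + 9) - 1500)**2 = ((9 + 13**2)/15 - 1500)**2 = ((9 + 169)/15 - 1500)**2 = ((1/15)*178 - 1500)**2 = (178/15 - 1500)**2 = (-22322/15)**2 = 498271684/225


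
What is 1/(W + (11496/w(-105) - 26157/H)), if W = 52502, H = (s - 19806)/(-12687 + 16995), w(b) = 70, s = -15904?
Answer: 124985/6976883824 ≈ 1.7914e-5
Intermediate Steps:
H = -17855/2154 (H = (-15904 - 19806)/(-12687 + 16995) = -35710/4308 = -35710*1/4308 = -17855/2154 ≈ -8.2892)
1/(W + (11496/w(-105) - 26157/H)) = 1/(52502 + (11496/70 - 26157/(-17855/2154))) = 1/(52502 + (11496*(1/70) - 26157*(-2154/17855))) = 1/(52502 + (5748/35 + 56342178/17855)) = 1/(52502 + 414921354/124985) = 1/(6976883824/124985) = 124985/6976883824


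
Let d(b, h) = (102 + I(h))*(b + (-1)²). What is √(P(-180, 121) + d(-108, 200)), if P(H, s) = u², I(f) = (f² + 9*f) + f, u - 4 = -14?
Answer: I*√4504814 ≈ 2122.5*I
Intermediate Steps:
u = -10 (u = 4 - 14 = -10)
I(f) = f² + 10*f
d(b, h) = (1 + b)*(102 + h*(10 + h)) (d(b, h) = (102 + h*(10 + h))*(b + (-1)²) = (102 + h*(10 + h))*(b + 1) = (102 + h*(10 + h))*(1 + b) = (1 + b)*(102 + h*(10 + h)))
P(H, s) = 100 (P(H, s) = (-10)² = 100)
√(P(-180, 121) + d(-108, 200)) = √(100 + (102 + 102*(-108) + 200*(10 + 200) - 108*200*(10 + 200))) = √(100 + (102 - 11016 + 200*210 - 108*200*210)) = √(100 + (102 - 11016 + 42000 - 4536000)) = √(100 - 4504914) = √(-4504814) = I*√4504814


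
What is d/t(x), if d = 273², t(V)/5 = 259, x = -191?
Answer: 10647/185 ≈ 57.551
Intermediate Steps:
t(V) = 1295 (t(V) = 5*259 = 1295)
d = 74529
d/t(x) = 74529/1295 = 74529*(1/1295) = 10647/185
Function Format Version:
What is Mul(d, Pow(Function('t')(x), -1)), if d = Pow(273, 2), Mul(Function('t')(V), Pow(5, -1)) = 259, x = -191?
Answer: Rational(10647, 185) ≈ 57.551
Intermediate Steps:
Function('t')(V) = 1295 (Function('t')(V) = Mul(5, 259) = 1295)
d = 74529
Mul(d, Pow(Function('t')(x), -1)) = Mul(74529, Pow(1295, -1)) = Mul(74529, Rational(1, 1295)) = Rational(10647, 185)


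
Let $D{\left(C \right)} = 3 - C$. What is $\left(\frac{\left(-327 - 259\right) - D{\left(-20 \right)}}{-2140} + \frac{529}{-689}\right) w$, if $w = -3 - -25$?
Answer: $- \frac{7837049}{737230} \approx -10.63$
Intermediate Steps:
$w = 22$ ($w = -3 + 25 = 22$)
$\left(\frac{\left(-327 - 259\right) - D{\left(-20 \right)}}{-2140} + \frac{529}{-689}\right) w = \left(\frac{\left(-327 - 259\right) - \left(3 - -20\right)}{-2140} + \frac{529}{-689}\right) 22 = \left(\left(\left(-327 - 259\right) - \left(3 + 20\right)\right) \left(- \frac{1}{2140}\right) + 529 \left(- \frac{1}{689}\right)\right) 22 = \left(\left(-586 - 23\right) \left(- \frac{1}{2140}\right) - \frac{529}{689}\right) 22 = \left(\left(-609\right) \left(- \frac{1}{2140}\right) - \frac{529}{689}\right) 22 = \left(\frac{609}{2140} - \frac{529}{689}\right) 22 = \left(- \frac{712459}{1474460}\right) 22 = - \frac{7837049}{737230}$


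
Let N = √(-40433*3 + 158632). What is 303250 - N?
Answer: 303250 - √37333 ≈ 3.0306e+5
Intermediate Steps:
N = √37333 (N = √(-121299 + 158632) = √37333 ≈ 193.22)
303250 - N = 303250 - √37333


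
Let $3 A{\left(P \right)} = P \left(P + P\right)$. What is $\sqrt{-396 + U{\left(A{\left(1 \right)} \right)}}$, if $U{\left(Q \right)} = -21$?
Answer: $i \sqrt{417} \approx 20.421 i$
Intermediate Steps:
$A{\left(P \right)} = \frac{2 P^{2}}{3}$ ($A{\left(P \right)} = \frac{P \left(P + P\right)}{3} = \frac{P 2 P}{3} = \frac{2 P^{2}}{3}$)
$\sqrt{-396 + U{\left(A{\left(1 \right)} \right)}} = \sqrt{-396 - 21} = \sqrt{-417} = i \sqrt{417}$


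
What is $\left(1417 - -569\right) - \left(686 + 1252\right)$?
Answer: $48$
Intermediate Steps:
$\left(1417 - -569\right) - \left(686 + 1252\right) = \left(1417 + 569\right) - 1938 = 1986 - 1938 = 48$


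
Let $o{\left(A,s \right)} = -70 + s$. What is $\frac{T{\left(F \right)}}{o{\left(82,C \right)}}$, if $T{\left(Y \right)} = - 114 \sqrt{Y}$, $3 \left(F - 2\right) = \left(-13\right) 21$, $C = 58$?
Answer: $\frac{19 i \sqrt{89}}{2} \approx 89.623 i$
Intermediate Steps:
$F = -89$ ($F = 2 + \frac{\left(-13\right) 21}{3} = 2 + \frac{1}{3} \left(-273\right) = 2 - 91 = -89$)
$\frac{T{\left(F \right)}}{o{\left(82,C \right)}} = \frac{\left(-114\right) \sqrt{-89}}{-70 + 58} = \frac{\left(-114\right) i \sqrt{89}}{-12} = - 114 i \sqrt{89} \left(- \frac{1}{12}\right) = \frac{19 i \sqrt{89}}{2}$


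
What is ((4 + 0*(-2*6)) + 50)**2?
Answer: 2916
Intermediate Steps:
((4 + 0*(-2*6)) + 50)**2 = ((4 + 0*(-12)) + 50)**2 = ((4 + 0) + 50)**2 = (4 + 50)**2 = 54**2 = 2916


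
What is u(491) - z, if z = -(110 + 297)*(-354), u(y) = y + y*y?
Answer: 97494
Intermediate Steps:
u(y) = y + y²
z = 144078 (z = -407*(-354) = -1*(-144078) = 144078)
u(491) - z = 491*(1 + 491) - 1*144078 = 491*492 - 144078 = 241572 - 144078 = 97494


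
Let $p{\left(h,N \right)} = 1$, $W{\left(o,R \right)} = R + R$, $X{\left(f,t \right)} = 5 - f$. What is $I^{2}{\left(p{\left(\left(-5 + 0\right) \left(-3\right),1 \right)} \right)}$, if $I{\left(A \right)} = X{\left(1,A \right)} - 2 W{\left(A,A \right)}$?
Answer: $0$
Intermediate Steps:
$W{\left(o,R \right)} = 2 R$
$I{\left(A \right)} = 4 - 4 A$ ($I{\left(A \right)} = \left(5 - 1\right) - 2 \cdot 2 A = \left(5 - 1\right) - 4 A = 4 - 4 A$)
$I^{2}{\left(p{\left(\left(-5 + 0\right) \left(-3\right),1 \right)} \right)} = \left(4 - 4\right)^{2} = 0^{2} = 0$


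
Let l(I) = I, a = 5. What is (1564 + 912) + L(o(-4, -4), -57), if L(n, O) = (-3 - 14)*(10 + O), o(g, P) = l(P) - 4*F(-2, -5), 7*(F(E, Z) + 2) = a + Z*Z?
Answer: 3275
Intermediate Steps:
F(E, Z) = -9/7 + Z²/7 (F(E, Z) = -2 + (5 + Z*Z)/7 = -2 + (5 + Z²)/7 = -2 + (5/7 + Z²/7) = -9/7 + Z²/7)
o(g, P) = -64/7 + P (o(g, P) = P - 4*(-9/7 + (⅐)*(-5)²) = P - 4*(-9/7 + (⅐)*25) = P - 4*(-9/7 + 25/7) = P - 4*16/7 = P - 64/7 = -64/7 + P)
L(n, O) = -170 - 17*O (L(n, O) = -17*(10 + O) = -170 - 17*O)
(1564 + 912) + L(o(-4, -4), -57) = (1564 + 912) + (-170 - 17*(-57)) = 2476 + (-170 + 969) = 2476 + 799 = 3275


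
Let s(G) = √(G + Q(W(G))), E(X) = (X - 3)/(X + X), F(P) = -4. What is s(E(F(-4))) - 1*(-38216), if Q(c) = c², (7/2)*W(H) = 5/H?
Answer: 38216 + √136014/196 ≈ 38218.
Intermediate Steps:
W(H) = 10/(7*H) (W(H) = 2*(5/H)/7 = 10/(7*H))
E(X) = (-3 + X)/(2*X) (E(X) = (-3 + X)/((2*X)) = (-3 + X)*(1/(2*X)) = (-3 + X)/(2*X))
s(G) = √(G + 100/(49*G²)) (s(G) = √(G + (10/(7*G))²) = √(G + 100/(49*G²)))
s(E(F(-4))) - 1*(-38216) = √(49*((½)*(-3 - 4)/(-4)) + 100/((½)*(-3 - 4)/(-4))²)/7 - 1*(-38216) = √(49*((½)*(-¼)*(-7)) + 100/((½)*(-¼)*(-7))²)/7 + 38216 = √(49*(7/8) + 100/(7/8)²)/7 + 38216 = √(343/8 + 100*(64/49))/7 + 38216 = √(343/8 + 6400/49)/7 + 38216 = √(68007/392)/7 + 38216 = (√136014/28)/7 + 38216 = √136014/196 + 38216 = 38216 + √136014/196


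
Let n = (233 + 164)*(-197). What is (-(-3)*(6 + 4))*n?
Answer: -2346270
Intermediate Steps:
n = -78209 (n = 397*(-197) = -78209)
(-(-3)*(6 + 4))*n = -(-3)*(6 + 4)*(-78209) = -(-3)*10*(-78209) = -1*(-30)*(-78209) = 30*(-78209) = -2346270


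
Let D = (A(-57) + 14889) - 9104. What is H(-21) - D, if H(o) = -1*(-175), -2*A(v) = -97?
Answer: -11317/2 ≈ -5658.5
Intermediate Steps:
A(v) = 97/2 (A(v) = -1/2*(-97) = 97/2)
D = 11667/2 (D = (97/2 + 14889) - 9104 = 29875/2 - 9104 = 11667/2 ≈ 5833.5)
H(o) = 175
H(-21) - D = 175 - 1*11667/2 = 175 - 11667/2 = -11317/2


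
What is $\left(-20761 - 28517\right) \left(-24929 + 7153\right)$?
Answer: $875965728$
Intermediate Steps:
$\left(-20761 - 28517\right) \left(-24929 + 7153\right) = \left(-20761 - 28517\right) \left(-17776\right) = \left(-49278\right) \left(-17776\right) = 875965728$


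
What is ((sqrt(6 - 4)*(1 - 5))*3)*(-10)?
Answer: 120*sqrt(2) ≈ 169.71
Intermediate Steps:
((sqrt(6 - 4)*(1 - 5))*3)*(-10) = ((sqrt(2)*(-4))*3)*(-10) = (-4*sqrt(2)*3)*(-10) = -12*sqrt(2)*(-10) = 120*sqrt(2)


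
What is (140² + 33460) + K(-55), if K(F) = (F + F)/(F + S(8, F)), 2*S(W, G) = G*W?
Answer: 265302/5 ≈ 53060.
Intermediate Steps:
S(W, G) = G*W/2 (S(W, G) = (G*W)/2 = G*W/2)
K(F) = ⅖ (K(F) = (F + F)/(F + (½)*F*8) = (2*F)/(F + 4*F) = (2*F)/((5*F)) = (2*F)*(1/(5*F)) = ⅖)
(140² + 33460) + K(-55) = (140² + 33460) + ⅖ = (19600 + 33460) + ⅖ = 53060 + ⅖ = 265302/5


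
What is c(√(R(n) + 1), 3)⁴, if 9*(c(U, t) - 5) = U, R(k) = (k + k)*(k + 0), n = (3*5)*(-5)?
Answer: (45 + √11251)⁴/6561 ≈ 79387.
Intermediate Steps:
n = -75 (n = 15*(-5) = -75)
R(k) = 2*k² (R(k) = (2*k)*k = 2*k²)
c(U, t) = 5 + U/9
c(√(R(n) + 1), 3)⁴ = (5 + √(2*(-75)² + 1)/9)⁴ = (5 + √(2*5625 + 1)/9)⁴ = (5 + √(11250 + 1)/9)⁴ = (5 + √11251/9)⁴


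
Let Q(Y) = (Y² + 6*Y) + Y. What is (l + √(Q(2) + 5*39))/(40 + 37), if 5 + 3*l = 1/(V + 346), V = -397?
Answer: -256/11781 + √213/77 ≈ 0.16781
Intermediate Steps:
Q(Y) = Y² + 7*Y
l = -256/153 (l = -5/3 + 1/(3*(-397 + 346)) = -5/3 + (⅓)/(-51) = -5/3 + (⅓)*(-1/51) = -5/3 - 1/153 = -256/153 ≈ -1.6732)
(l + √(Q(2) + 5*39))/(40 + 37) = (-256/153 + √(2*(7 + 2) + 5*39))/(40 + 37) = (-256/153 + √(2*9 + 195))/77 = (-256/153 + √(18 + 195))*(1/77) = (-256/153 + √213)*(1/77) = -256/11781 + √213/77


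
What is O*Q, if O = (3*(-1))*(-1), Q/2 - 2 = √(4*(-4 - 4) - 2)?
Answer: 12 + 6*I*√34 ≈ 12.0 + 34.986*I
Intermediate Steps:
Q = 4 + 2*I*√34 (Q = 4 + 2*√(4*(-4 - 4) - 2) = 4 + 2*√(4*(-8) - 2) = 4 + 2*√(-32 - 2) = 4 + 2*√(-34) = 4 + 2*(I*√34) = 4 + 2*I*√34 ≈ 4.0 + 11.662*I)
O = 3 (O = -3*(-1) = 3)
O*Q = 3*(4 + 2*I*√34) = 12 + 6*I*√34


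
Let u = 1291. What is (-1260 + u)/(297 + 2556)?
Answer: 31/2853 ≈ 0.010866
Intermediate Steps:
(-1260 + u)/(297 + 2556) = (-1260 + 1291)/(297 + 2556) = 31/2853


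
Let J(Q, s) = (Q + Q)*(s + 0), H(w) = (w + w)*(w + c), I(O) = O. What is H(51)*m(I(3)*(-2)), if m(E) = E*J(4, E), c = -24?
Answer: 793152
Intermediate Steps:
H(w) = 2*w*(-24 + w) (H(w) = (w + w)*(w - 24) = (2*w)*(-24 + w) = 2*w*(-24 + w))
J(Q, s) = 2*Q*s (J(Q, s) = (2*Q)*s = 2*Q*s)
m(E) = 8*E**2 (m(E) = E*(2*4*E) = E*(8*E) = 8*E**2)
H(51)*m(I(3)*(-2)) = (2*51*(-24 + 51))*(8*(3*(-2))**2) = (2*51*27)*(8*(-6)**2) = 2754*(8*36) = 2754*288 = 793152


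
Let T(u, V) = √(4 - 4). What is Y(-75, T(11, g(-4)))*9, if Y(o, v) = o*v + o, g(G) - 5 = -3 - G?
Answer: -675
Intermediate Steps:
g(G) = 2 - G (g(G) = 5 + (-3 - G) = 2 - G)
T(u, V) = 0 (T(u, V) = √0 = 0)
Y(o, v) = o + o*v
Y(-75, T(11, g(-4)))*9 = -75*(1 + 0)*9 = -75*1*9 = -75*9 = -675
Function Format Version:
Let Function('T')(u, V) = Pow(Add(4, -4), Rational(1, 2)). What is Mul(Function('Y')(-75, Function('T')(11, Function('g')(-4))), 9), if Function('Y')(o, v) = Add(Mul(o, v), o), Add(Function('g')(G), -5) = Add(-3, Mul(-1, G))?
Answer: -675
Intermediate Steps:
Function('g')(G) = Add(2, Mul(-1, G)) (Function('g')(G) = Add(5, Add(-3, Mul(-1, G))) = Add(2, Mul(-1, G)))
Function('T')(u, V) = 0 (Function('T')(u, V) = Pow(0, Rational(1, 2)) = 0)
Function('Y')(o, v) = Add(o, Mul(o, v))
Mul(Function('Y')(-75, Function('T')(11, Function('g')(-4))), 9) = Mul(Mul(-75, Add(1, 0)), 9) = Mul(Mul(-75, 1), 9) = Mul(-75, 9) = -675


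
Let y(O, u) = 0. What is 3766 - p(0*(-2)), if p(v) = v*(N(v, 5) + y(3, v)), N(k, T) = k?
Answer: 3766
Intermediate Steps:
p(v) = v² (p(v) = v*(v + 0) = v*v = v²)
3766 - p(0*(-2)) = 3766 - (0*(-2))² = 3766 - 1*0² = 3766 - 1*0 = 3766 + 0 = 3766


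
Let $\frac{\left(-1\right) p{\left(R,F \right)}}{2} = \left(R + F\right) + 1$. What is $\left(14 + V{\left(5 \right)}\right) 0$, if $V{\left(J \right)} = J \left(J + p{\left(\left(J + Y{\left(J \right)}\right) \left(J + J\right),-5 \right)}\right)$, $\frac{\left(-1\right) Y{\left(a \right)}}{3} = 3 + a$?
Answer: $0$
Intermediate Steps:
$Y{\left(a \right)} = -9 - 3 a$ ($Y{\left(a \right)} = - 3 \left(3 + a\right) = -9 - 3 a$)
$p{\left(R,F \right)} = -2 - 2 F - 2 R$ ($p{\left(R,F \right)} = - 2 \left(\left(R + F\right) + 1\right) = - 2 \left(\left(F + R\right) + 1\right) = - 2 \left(1 + F + R\right) = -2 - 2 F - 2 R$)
$V{\left(J \right)} = J \left(8 + J - 4 J \left(-9 - 2 J\right)\right)$ ($V{\left(J \right)} = J \left(J - \left(-8 + 2 \left(J - \left(9 + 3 J\right)\right) \left(J + J\right)\right)\right) = J \left(J - \left(-8 + 2 \left(-9 - 2 J\right) 2 J\right)\right) = J \left(J - \left(-8 + 2 \cdot 2 J \left(-9 - 2 J\right)\right)\right) = J \left(J - \left(-8 + 4 J \left(-9 - 2 J\right)\right)\right) = J \left(8 + J - 4 J \left(-9 - 2 J\right)\right)$)
$\left(14 + V{\left(5 \right)}\right) 0 = \left(14 + 5 \left(8 + 8 \cdot 5^{2} + 37 \cdot 5\right)\right) 0 = \left(14 + 5 \left(8 + 8 \cdot 25 + 185\right)\right) 0 = \left(14 + 5 \left(8 + 200 + 185\right)\right) 0 = \left(14 + 5 \cdot 393\right) 0 = \left(14 + 1965\right) 0 = 1979 \cdot 0 = 0$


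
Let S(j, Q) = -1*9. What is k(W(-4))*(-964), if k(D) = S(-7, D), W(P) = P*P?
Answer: 8676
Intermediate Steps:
W(P) = P²
S(j, Q) = -9
k(D) = -9
k(W(-4))*(-964) = -9*(-964) = 8676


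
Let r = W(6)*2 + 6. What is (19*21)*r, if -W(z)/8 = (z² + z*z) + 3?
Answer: -476406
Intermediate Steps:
W(z) = -24 - 16*z² (W(z) = -8*((z² + z*z) + 3) = -8*((z² + z²) + 3) = -8*(2*z² + 3) = -8*(3 + 2*z²) = -24 - 16*z²)
r = -1194 (r = (-24 - 16*6²)*2 + 6 = (-24 - 16*36)*2 + 6 = (-24 - 576)*2 + 6 = -600*2 + 6 = -1200 + 6 = -1194)
(19*21)*r = (19*21)*(-1194) = 399*(-1194) = -476406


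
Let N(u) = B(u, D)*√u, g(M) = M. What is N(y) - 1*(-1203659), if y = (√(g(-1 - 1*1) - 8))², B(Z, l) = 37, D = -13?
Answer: 1203659 + 37*I*√10 ≈ 1.2037e+6 + 117.0*I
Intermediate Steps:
y = -10 (y = (√((-1 - 1*1) - 8))² = (√((-1 - 1) - 8))² = (√(-2 - 8))² = (√(-10))² = (I*√10)² = -10)
N(u) = 37*√u
N(y) - 1*(-1203659) = 37*√(-10) - 1*(-1203659) = 37*(I*√10) + 1203659 = 37*I*√10 + 1203659 = 1203659 + 37*I*√10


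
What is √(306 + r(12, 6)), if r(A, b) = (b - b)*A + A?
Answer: √318 ≈ 17.833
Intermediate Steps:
r(A, b) = A (r(A, b) = 0*A + A = 0 + A = A)
√(306 + r(12, 6)) = √(306 + 12) = √318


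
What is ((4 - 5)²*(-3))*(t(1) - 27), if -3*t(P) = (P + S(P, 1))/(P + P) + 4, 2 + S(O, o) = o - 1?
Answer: 169/2 ≈ 84.500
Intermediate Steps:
S(O, o) = -3 + o (S(O, o) = -2 + (o - 1) = -2 + (-1 + o) = -3 + o)
t(P) = -4/3 - (-2 + P)/(6*P) (t(P) = -((P + (-3 + 1))/(P + P) + 4)/3 = -((P - 2)/((2*P)) + 4)/3 = -((-2 + P)*(1/(2*P)) + 4)/3 = -((-2 + P)/(2*P) + 4)/3 = -(4 + (-2 + P)/(2*P))/3 = -4/3 - (-2 + P)/(6*P))
((4 - 5)²*(-3))*(t(1) - 27) = ((4 - 5)²*(-3))*((⅙)*(2 - 9*1)/1 - 27) = ((-1)²*(-3))*((⅙)*1*(2 - 9) - 27) = (1*(-3))*((⅙)*1*(-7) - 27) = -3*(-7/6 - 27) = -3*(-169/6) = 169/2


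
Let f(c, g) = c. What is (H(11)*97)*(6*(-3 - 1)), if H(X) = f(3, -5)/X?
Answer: -6984/11 ≈ -634.91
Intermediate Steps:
H(X) = 3/X
(H(11)*97)*(6*(-3 - 1)) = ((3/11)*97)*(6*(-3 - 1)) = ((3*(1/11))*97)*(6*(-4)) = ((3/11)*97)*(-24) = (291/11)*(-24) = -6984/11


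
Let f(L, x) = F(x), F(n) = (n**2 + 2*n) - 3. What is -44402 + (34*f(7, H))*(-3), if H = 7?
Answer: -50522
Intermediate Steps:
F(n) = -3 + n**2 + 2*n
f(L, x) = -3 + x**2 + 2*x
-44402 + (34*f(7, H))*(-3) = -44402 + (34*(-3 + 7**2 + 2*7))*(-3) = -44402 + (34*(-3 + 49 + 14))*(-3) = -44402 + (34*60)*(-3) = -44402 + 2040*(-3) = -44402 - 6120 = -50522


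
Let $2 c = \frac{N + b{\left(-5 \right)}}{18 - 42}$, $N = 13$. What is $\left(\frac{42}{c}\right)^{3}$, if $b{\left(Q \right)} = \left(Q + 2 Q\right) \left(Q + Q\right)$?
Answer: $- \frac{8193540096}{4330747} \approx -1891.9$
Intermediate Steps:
$b{\left(Q \right)} = 6 Q^{2}$ ($b{\left(Q \right)} = 3 Q 2 Q = 6 Q^{2}$)
$c = - \frac{163}{48}$ ($c = \frac{\left(13 + 6 \left(-5\right)^{2}\right) \frac{1}{18 - 42}}{2} = \frac{\left(13 + 6 \cdot 25\right) \frac{1}{-24}}{2} = \frac{\left(13 + 150\right) \left(- \frac{1}{24}\right)}{2} = \frac{163 \left(- \frac{1}{24}\right)}{2} = \frac{1}{2} \left(- \frac{163}{24}\right) = - \frac{163}{48} \approx -3.3958$)
$\left(\frac{42}{c}\right)^{3} = \left(\frac{42}{- \frac{163}{48}}\right)^{3} = \left(42 \left(- \frac{48}{163}\right)\right)^{3} = \left(- \frac{2016}{163}\right)^{3} = - \frac{8193540096}{4330747}$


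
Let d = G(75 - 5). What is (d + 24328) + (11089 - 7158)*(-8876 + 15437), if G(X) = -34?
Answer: 25815585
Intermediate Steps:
d = -34
(d + 24328) + (11089 - 7158)*(-8876 + 15437) = (-34 + 24328) + (11089 - 7158)*(-8876 + 15437) = 24294 + 3931*6561 = 24294 + 25791291 = 25815585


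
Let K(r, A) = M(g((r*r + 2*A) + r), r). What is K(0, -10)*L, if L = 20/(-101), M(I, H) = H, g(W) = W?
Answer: 0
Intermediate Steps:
K(r, A) = r
L = -20/101 (L = 20*(-1/101) = -20/101 ≈ -0.19802)
K(0, -10)*L = 0*(-20/101) = 0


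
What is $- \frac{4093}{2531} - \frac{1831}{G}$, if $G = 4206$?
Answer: $- \frac{21849419}{10645386} \approx -2.0525$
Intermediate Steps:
$- \frac{4093}{2531} - \frac{1831}{G} = - \frac{4093}{2531} - \frac{1831}{4206} = - \frac{21849419}{10645386}$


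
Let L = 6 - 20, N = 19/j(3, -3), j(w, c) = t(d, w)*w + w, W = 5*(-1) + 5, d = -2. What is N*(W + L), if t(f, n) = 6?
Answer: -38/3 ≈ -12.667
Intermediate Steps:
W = 0 (W = -5 + 5 = 0)
j(w, c) = 7*w (j(w, c) = 6*w + w = 7*w)
N = 19/21 (N = 19/((7*3)) = 19/21 ≈ 0.90476)
L = -14
N*(W + L) = 19*(0 - 14)/21 = (19/21)*(-14) = -38/3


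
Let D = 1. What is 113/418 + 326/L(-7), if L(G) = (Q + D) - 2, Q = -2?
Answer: -135929/1254 ≈ -108.40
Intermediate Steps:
L(G) = -3 (L(G) = (-2 + 1) - 2 = -1 - 2 = -3)
113/418 + 326/L(-7) = 113/418 + 326/(-3) = 113*(1/418) + 326*(-1/3) = 113/418 - 326/3 = -135929/1254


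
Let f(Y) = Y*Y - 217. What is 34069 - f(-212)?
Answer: -10658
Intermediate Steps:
f(Y) = -217 + Y² (f(Y) = Y² - 217 = -217 + Y²)
34069 - f(-212) = 34069 - (-217 + (-212)²) = 34069 - (-217 + 44944) = 34069 - 1*44727 = 34069 - 44727 = -10658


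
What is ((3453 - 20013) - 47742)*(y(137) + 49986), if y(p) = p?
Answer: -3223009146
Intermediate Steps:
((3453 - 20013) - 47742)*(y(137) + 49986) = ((3453 - 20013) - 47742)*(137 + 49986) = (-16560 - 47742)*50123 = -64302*50123 = -3223009146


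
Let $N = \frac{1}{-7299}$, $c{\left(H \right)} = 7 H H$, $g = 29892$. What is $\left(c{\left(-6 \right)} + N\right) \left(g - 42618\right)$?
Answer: $- \frac{2600836658}{811} \approx -3.207 \cdot 10^{6}$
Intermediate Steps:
$c{\left(H \right)} = 7 H^{2}$
$N = - \frac{1}{7299} \approx -0.00013701$
$\left(c{\left(-6 \right)} + N\right) \left(g - 42618\right) = \left(7 \left(-6\right)^{2} - \frac{1}{7299}\right) \left(29892 - 42618\right) = \left(7 \cdot 36 - \frac{1}{7299}\right) \left(-12726\right) = \left(252 - \frac{1}{7299}\right) \left(-12726\right) = \frac{1839347}{7299} \left(-12726\right) = - \frac{2600836658}{811}$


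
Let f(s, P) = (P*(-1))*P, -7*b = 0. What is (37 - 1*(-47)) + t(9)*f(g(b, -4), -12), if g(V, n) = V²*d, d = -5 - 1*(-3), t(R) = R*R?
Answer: -11580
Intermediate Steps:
t(R) = R²
d = -2 (d = -5 + 3 = -2)
b = 0 (b = -⅐*0 = 0)
g(V, n) = -2*V² (g(V, n) = V²*(-2) = -2*V²)
f(s, P) = -P² (f(s, P) = (-P)*P = -P²)
(37 - 1*(-47)) + t(9)*f(g(b, -4), -12) = (37 - 1*(-47)) + 9²*(-1*(-12)²) = (37 + 47) + 81*(-1*144) = 84 + 81*(-144) = 84 - 11664 = -11580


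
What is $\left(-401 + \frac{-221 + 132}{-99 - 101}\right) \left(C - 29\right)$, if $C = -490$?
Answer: $\frac{41577609}{200} \approx 2.0789 \cdot 10^{5}$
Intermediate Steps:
$\left(-401 + \frac{-221 + 132}{-99 - 101}\right) \left(C - 29\right) = \left(-401 + \frac{-221 + 132}{-99 - 101}\right) \left(-490 - 29\right) = \left(-401 - \frac{89}{-200}\right) \left(-519\right) = \left(-401 - - \frac{89}{200}\right) \left(-519\right) = \left(-401 + \frac{89}{200}\right) \left(-519\right) = \left(- \frac{80111}{200}\right) \left(-519\right) = \frac{41577609}{200}$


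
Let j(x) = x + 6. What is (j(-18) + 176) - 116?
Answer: 48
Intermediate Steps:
j(x) = 6 + x
(j(-18) + 176) - 116 = ((6 - 18) + 176) - 116 = (-12 + 176) - 116 = 164 - 116 = 48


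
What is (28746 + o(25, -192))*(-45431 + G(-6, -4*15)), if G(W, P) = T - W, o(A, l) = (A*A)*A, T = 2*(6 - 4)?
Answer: -2015375191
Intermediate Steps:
T = 4 (T = 2*2 = 4)
o(A, l) = A³ (o(A, l) = A²*A = A³)
G(W, P) = 4 - W
(28746 + o(25, -192))*(-45431 + G(-6, -4*15)) = (28746 + 25³)*(-45431 + (4 - 1*(-6))) = (28746 + 15625)*(-45431 + (4 + 6)) = 44371*(-45431 + 10) = 44371*(-45421) = -2015375191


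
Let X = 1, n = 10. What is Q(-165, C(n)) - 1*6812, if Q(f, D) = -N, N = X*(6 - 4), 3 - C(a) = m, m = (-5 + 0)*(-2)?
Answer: -6814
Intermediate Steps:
m = 10 (m = -5*(-2) = 10)
C(a) = -7 (C(a) = 3 - 1*10 = 3 - 10 = -7)
N = 2 (N = 1*(6 - 4) = 1*2 = 2)
Q(f, D) = -2 (Q(f, D) = -1*2 = -2)
Q(-165, C(n)) - 1*6812 = -2 - 1*6812 = -2 - 6812 = -6814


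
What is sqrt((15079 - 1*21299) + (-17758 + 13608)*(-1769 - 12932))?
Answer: sqrt(61002930) ≈ 7810.4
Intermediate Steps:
sqrt((15079 - 1*21299) + (-17758 + 13608)*(-1769 - 12932)) = sqrt((15079 - 21299) - 4150*(-14701)) = sqrt(-6220 + 61009150) = sqrt(61002930)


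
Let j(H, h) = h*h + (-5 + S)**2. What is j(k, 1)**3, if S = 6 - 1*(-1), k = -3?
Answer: 125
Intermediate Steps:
S = 7 (S = 6 + 1 = 7)
j(H, h) = 4 + h**2 (j(H, h) = h*h + (-5 + 7)**2 = h**2 + 2**2 = h**2 + 4 = 4 + h**2)
j(k, 1)**3 = (4 + 1**2)**3 = (4 + 1)**3 = 5**3 = 125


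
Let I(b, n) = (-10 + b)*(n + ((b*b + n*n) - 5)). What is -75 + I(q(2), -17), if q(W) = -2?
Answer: -3327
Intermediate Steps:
I(b, n) = (-10 + b)*(-5 + n + b² + n²) (I(b, n) = (-10 + b)*(n + ((b² + n²) - 5)) = (-10 + b)*(n + (-5 + b² + n²)) = (-10 + b)*(-5 + n + b² + n²))
-75 + I(q(2), -17) = -75 + (50 + (-2)³ - 10*(-17) - 10*(-2)² - 10*(-17)² - 5*(-2) - 2*(-17) - 2*(-17)²) = -75 + (50 - 8 + 170 - 10*4 - 10*289 + 10 + 34 - 2*289) = -75 + (50 - 8 + 170 - 40 - 2890 + 10 + 34 - 578) = -75 - 3252 = -3327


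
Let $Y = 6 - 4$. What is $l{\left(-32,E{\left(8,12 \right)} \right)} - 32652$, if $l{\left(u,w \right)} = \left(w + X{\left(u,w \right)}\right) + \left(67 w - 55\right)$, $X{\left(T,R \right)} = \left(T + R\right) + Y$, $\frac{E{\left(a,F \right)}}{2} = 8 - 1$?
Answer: $-31771$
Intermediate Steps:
$E{\left(a,F \right)} = 14$ ($E{\left(a,F \right)} = 2 \left(8 - 1\right) = 2 \cdot 7 = 14$)
$Y = 2$ ($Y = 6 - 4 = 2$)
$X{\left(T,R \right)} = 2 + R + T$ ($X{\left(T,R \right)} = \left(T + R\right) + 2 = \left(R + T\right) + 2 = 2 + R + T$)
$l{\left(u,w \right)} = -53 + u + 69 w$ ($l{\left(u,w \right)} = \left(w + \left(2 + w + u\right)\right) + \left(67 w - 55\right) = \left(w + \left(2 + u + w\right)\right) + \left(-55 + 67 w\right) = \left(2 + u + 2 w\right) + \left(-55 + 67 w\right) = -53 + u + 69 w$)
$l{\left(-32,E{\left(8,12 \right)} \right)} - 32652 = \left(-53 - 32 + 69 \cdot 14\right) - 32652 = \left(-53 - 32 + 966\right) - 32652 = 881 - 32652 = -31771$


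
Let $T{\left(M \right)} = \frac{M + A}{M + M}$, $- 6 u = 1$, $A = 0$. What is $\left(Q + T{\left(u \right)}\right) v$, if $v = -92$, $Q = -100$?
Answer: $9154$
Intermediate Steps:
$u = - \frac{1}{6}$ ($u = \left(- \frac{1}{6}\right) 1 = - \frac{1}{6} \approx -0.16667$)
$T{\left(M \right)} = \frac{1}{2}$ ($T{\left(M \right)} = \frac{M + 0}{M + M} = \frac{M}{2 M} = M \frac{1}{2 M} = \frac{1}{2}$)
$\left(Q + T{\left(u \right)}\right) v = \left(-100 + \frac{1}{2}\right) \left(-92\right) = \left(- \frac{199}{2}\right) \left(-92\right) = 9154$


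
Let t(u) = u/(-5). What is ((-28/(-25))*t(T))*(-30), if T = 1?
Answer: 168/25 ≈ 6.7200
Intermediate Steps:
t(u) = -u/5 (t(u) = u*(-⅕) = -u/5)
((-28/(-25))*t(T))*(-30) = ((-28/(-25))*(-⅕*1))*(-30) = (-28*(-1/25)*(-⅕))*(-30) = ((28/25)*(-⅕))*(-30) = -28/125*(-30) = 168/25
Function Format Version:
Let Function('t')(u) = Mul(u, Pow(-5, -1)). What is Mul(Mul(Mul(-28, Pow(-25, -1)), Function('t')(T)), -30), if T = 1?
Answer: Rational(168, 25) ≈ 6.7200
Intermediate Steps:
Function('t')(u) = Mul(Rational(-1, 5), u) (Function('t')(u) = Mul(u, Rational(-1, 5)) = Mul(Rational(-1, 5), u))
Mul(Mul(Mul(-28, Pow(-25, -1)), Function('t')(T)), -30) = Mul(Mul(Mul(-28, Pow(-25, -1)), Mul(Rational(-1, 5), 1)), -30) = Mul(Mul(Mul(-28, Rational(-1, 25)), Rational(-1, 5)), -30) = Mul(Mul(Rational(28, 25), Rational(-1, 5)), -30) = Mul(Rational(-28, 125), -30) = Rational(168, 25)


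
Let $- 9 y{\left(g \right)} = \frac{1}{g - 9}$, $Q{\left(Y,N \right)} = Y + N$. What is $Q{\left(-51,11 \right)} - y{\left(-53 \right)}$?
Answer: $- \frac{22321}{558} \approx -40.002$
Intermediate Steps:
$Q{\left(Y,N \right)} = N + Y$
$y{\left(g \right)} = - \frac{1}{9 \left(-9 + g\right)}$ ($y{\left(g \right)} = - \frac{1}{9 \left(g - 9\right)} = - \frac{1}{9 \left(-9 + g\right)}$)
$Q{\left(-51,11 \right)} - y{\left(-53 \right)} = \left(11 - 51\right) - - \frac{1}{-81 + 9 \left(-53\right)} = -40 - - \frac{1}{-81 - 477} = -40 - - \frac{1}{-558} = -40 - \left(-1\right) \left(- \frac{1}{558}\right) = -40 - \frac{1}{558} = - \frac{22321}{558}$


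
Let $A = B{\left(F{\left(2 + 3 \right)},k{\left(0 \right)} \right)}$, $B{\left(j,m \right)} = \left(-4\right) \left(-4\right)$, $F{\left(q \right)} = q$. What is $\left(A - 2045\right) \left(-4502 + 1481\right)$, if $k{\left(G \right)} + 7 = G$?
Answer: $6129609$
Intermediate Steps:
$k{\left(G \right)} = -7 + G$
$B{\left(j,m \right)} = 16$
$A = 16$
$\left(A - 2045\right) \left(-4502 + 1481\right) = \left(16 - 2045\right) \left(-4502 + 1481\right) = \left(-2029\right) \left(-3021\right) = 6129609$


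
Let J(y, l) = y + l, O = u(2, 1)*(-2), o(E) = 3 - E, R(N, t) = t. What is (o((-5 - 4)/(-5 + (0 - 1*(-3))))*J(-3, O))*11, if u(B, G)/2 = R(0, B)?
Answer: 363/2 ≈ 181.50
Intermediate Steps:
u(B, G) = 2*B
O = -8 (O = (2*2)*(-2) = 4*(-2) = -8)
J(y, l) = l + y
(o((-5 - 4)/(-5 + (0 - 1*(-3))))*J(-3, O))*11 = ((3 - (-5 - 4)/(-5 + (0 - 1*(-3))))*(-8 - 3))*11 = ((3 - (-9)/(-5 + (0 + 3)))*(-11))*11 = ((3 - (-9)/(-5 + 3))*(-11))*11 = ((3 - (-9)/(-2))*(-11))*11 = ((3 - (-9)*(-1)/2)*(-11))*11 = ((3 - 1*9/2)*(-11))*11 = ((3 - 9/2)*(-11))*11 = -3/2*(-11)*11 = (33/2)*11 = 363/2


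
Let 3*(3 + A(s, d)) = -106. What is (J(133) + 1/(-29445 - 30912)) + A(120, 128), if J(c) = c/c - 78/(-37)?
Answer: -78665327/2233209 ≈ -35.225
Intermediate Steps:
A(s, d) = -115/3 (A(s, d) = -3 + (1/3)*(-106) = -3 - 106/3 = -115/3)
J(c) = 115/37 (J(c) = 1 - 78*(-1/37) = 1 + 78/37 = 115/37)
(J(133) + 1/(-29445 - 30912)) + A(120, 128) = (115/37 + 1/(-29445 - 30912)) - 115/3 = (115/37 + 1/(-60357)) - 115/3 = (115/37 - 1/60357) - 115/3 = 6941018/2233209 - 115/3 = -78665327/2233209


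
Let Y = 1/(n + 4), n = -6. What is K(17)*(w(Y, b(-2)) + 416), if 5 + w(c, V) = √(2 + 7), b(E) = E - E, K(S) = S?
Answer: 7038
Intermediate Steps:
b(E) = 0
Y = -½ (Y = 1/(-6 + 4) = 1/(-2) = -½ ≈ -0.50000)
w(c, V) = -2 (w(c, V) = -5 + √(2 + 7) = -5 + √9 = -5 + 3 = -2)
K(17)*(w(Y, b(-2)) + 416) = 17*(-2 + 416) = 17*414 = 7038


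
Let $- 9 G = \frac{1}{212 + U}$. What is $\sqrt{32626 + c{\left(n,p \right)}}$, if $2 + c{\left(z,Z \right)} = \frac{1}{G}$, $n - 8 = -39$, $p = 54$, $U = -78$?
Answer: $\sqrt{31418} \approx 177.25$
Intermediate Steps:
$G = - \frac{1}{1206}$ ($G = - \frac{1}{9 \left(212 - 78\right)} = - \frac{1}{9 \cdot 134} = \left(- \frac{1}{9}\right) \frac{1}{134} = - \frac{1}{1206} \approx -0.00082919$)
$n = -31$ ($n = 8 - 39 = -31$)
$c{\left(z,Z \right)} = -1208$ ($c{\left(z,Z \right)} = -2 + \frac{1}{- \frac{1}{1206}} = -2 - 1206 = -1208$)
$\sqrt{32626 + c{\left(n,p \right)}} = \sqrt{32626 - 1208} = \sqrt{31418}$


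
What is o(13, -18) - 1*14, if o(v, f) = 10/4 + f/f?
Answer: -21/2 ≈ -10.500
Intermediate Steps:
o(v, f) = 7/2 (o(v, f) = 10*(¼) + 1 = 5/2 + 1 = 7/2)
o(13, -18) - 1*14 = 7/2 - 1*14 = 7/2 - 14 = -21/2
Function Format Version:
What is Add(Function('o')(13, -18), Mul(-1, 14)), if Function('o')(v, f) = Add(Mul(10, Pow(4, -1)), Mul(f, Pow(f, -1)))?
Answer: Rational(-21, 2) ≈ -10.500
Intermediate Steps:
Function('o')(v, f) = Rational(7, 2) (Function('o')(v, f) = Add(Mul(10, Rational(1, 4)), 1) = Add(Rational(5, 2), 1) = Rational(7, 2))
Add(Function('o')(13, -18), Mul(-1, 14)) = Add(Rational(7, 2), Mul(-1, 14)) = Add(Rational(7, 2), -14) = Rational(-21, 2)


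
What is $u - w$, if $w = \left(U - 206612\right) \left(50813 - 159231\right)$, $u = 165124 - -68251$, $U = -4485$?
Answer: $-22886481171$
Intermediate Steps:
$u = 233375$ ($u = 165124 + 68251 = 233375$)
$w = 22886714546$ ($w = \left(-4485 - 206612\right) \left(50813 - 159231\right) = \left(-211097\right) \left(-108418\right) = 22886714546$)
$u - w = 233375 - 22886714546 = -22886481171$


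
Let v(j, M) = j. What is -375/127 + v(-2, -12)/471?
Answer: -176879/59817 ≈ -2.9570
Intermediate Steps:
-375/127 + v(-2, -12)/471 = -375/127 - 2/471 = -176879/59817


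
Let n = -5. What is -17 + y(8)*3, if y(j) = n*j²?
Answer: -977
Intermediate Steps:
y(j) = -5*j²
-17 + y(8)*3 = -17 - 5*8²*3 = -17 - 5*64*3 = -17 - 320*3 = -17 - 960 = -977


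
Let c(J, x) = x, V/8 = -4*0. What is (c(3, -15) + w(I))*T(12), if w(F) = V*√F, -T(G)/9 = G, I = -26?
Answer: 1620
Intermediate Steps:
T(G) = -9*G
V = 0 (V = 8*(-4*0) = 8*0 = 0)
w(F) = 0 (w(F) = 0*√F = 0)
(c(3, -15) + w(I))*T(12) = (-15 + 0)*(-9*12) = -15*(-108) = 1620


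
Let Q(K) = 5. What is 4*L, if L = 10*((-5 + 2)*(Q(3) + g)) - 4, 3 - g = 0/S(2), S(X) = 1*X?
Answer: -976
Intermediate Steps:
S(X) = X
g = 3 (g = 3 - 0/2 = 3 - 1*0 = 3 + 0 = 3)
L = -244 (L = 10*((-5 + 2)*(5 + 3)) - 4 = 10*(-3*8) - 4 = 10*(-24) - 4 = -240 - 4 = -244)
4*L = 4*(-244) = -976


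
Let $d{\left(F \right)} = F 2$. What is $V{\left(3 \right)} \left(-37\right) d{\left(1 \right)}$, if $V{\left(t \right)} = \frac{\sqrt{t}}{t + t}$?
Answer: $- \frac{37 \sqrt{3}}{3} \approx -21.362$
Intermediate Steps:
$d{\left(F \right)} = 2 F$
$V{\left(t \right)} = \frac{1}{2 \sqrt{t}}$ ($V{\left(t \right)} = \frac{\sqrt{t}}{2 t} = \frac{1}{2 t} \sqrt{t} = \frac{1}{2 \sqrt{t}}$)
$V{\left(3 \right)} \left(-37\right) d{\left(1 \right)} = \frac{1}{2 \sqrt{3}} \left(-37\right) 2 \cdot 1 = \frac{\frac{1}{3} \sqrt{3}}{2} \left(-37\right) 2 = \frac{\sqrt{3}}{6} \left(-37\right) 2 = - \frac{37 \sqrt{3}}{6} \cdot 2 = - \frac{37 \sqrt{3}}{3}$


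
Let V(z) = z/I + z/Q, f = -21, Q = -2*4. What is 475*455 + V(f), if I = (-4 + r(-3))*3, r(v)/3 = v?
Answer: 22477329/104 ≈ 2.1613e+5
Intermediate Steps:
Q = -8
r(v) = 3*v
I = -39 (I = (-4 + 3*(-3))*3 = (-4 - 9)*3 = -13*3 = -39)
V(z) = -47*z/312 (V(z) = z/(-39) + z/(-8) = z*(-1/39) + z*(-⅛) = -z/39 - z/8 = -47*z/312)
475*455 + V(f) = 475*455 - 47/312*(-21) = 216125 + 329/104 = 22477329/104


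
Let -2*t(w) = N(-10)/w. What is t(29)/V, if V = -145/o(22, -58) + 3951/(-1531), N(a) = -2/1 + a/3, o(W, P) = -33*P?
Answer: -269456/7784209 ≈ -0.034616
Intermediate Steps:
N(a) = -2 + a/3 (N(a) = -2*1 + a*(1/3) = -2 + a/3)
V = -268421/101046 (V = -145/((-33*(-58))) + 3951/(-1531) = -145/1914 + 3951*(-1/1531) = -145*1/1914 - 3951/1531 = -5/66 - 3951/1531 = -268421/101046 ≈ -2.6564)
t(w) = 8/(3*w) (t(w) = -(-2 + (1/3)*(-10))/(2*w) = -(-2 - 10/3)/(2*w) = -(-8)/(3*w) = 8/(3*w))
t(29)/V = ((8/3)/29)/(-268421/101046) = ((8/3)*(1/29))*(-101046/268421) = (8/87)*(-101046/268421) = -269456/7784209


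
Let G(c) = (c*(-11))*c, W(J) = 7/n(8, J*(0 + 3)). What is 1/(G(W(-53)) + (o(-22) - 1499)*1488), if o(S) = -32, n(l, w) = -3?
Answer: -9/20503691 ≈ -4.3895e-7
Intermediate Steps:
W(J) = -7/3 (W(J) = 7/(-3) = 7*(-⅓) = -7/3)
G(c) = -11*c² (G(c) = (-11*c)*c = -11*c²)
1/(G(W(-53)) + (o(-22) - 1499)*1488) = 1/(-11*(-7/3)² + (-32 - 1499)*1488) = 1/(-11*49/9 - 1531*1488) = 1/(-539/9 - 2278128) = 1/(-20503691/9) = -9/20503691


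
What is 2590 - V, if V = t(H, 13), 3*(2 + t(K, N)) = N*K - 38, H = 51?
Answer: 7151/3 ≈ 2383.7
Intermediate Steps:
t(K, N) = -44/3 + K*N/3 (t(K, N) = -2 + (N*K - 38)/3 = -2 + (K*N - 38)/3 = -2 + (-38 + K*N)/3 = -2 + (-38/3 + K*N/3) = -44/3 + K*N/3)
V = 619/3 (V = -44/3 + (⅓)*51*13 = -44/3 + 221 = 619/3 ≈ 206.33)
2590 - V = 2590 - 1*619/3 = 2590 - 619/3 = 7151/3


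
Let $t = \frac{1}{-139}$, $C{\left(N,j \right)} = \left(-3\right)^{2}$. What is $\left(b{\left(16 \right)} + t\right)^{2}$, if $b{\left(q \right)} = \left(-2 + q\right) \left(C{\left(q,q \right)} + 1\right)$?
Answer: $\frac{378652681}{19321} \approx 19598.0$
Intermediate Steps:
$C{\left(N,j \right)} = 9$
$b{\left(q \right)} = -20 + 10 q$ ($b{\left(q \right)} = \left(-2 + q\right) \left(9 + 1\right) = \left(-2 + q\right) 10 = -20 + 10 q$)
$t = - \frac{1}{139} \approx -0.0071942$
$\left(b{\left(16 \right)} + t\right)^{2} = \left(\left(-20 + 10 \cdot 16\right) - \frac{1}{139}\right)^{2} = \left(\left(-20 + 160\right) - \frac{1}{139}\right)^{2} = \left(140 - \frac{1}{139}\right)^{2} = \left(\frac{19459}{139}\right)^{2} = \frac{378652681}{19321}$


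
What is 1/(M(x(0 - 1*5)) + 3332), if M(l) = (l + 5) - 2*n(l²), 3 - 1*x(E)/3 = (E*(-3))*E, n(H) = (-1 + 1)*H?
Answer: 1/3571 ≈ 0.00028003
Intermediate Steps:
n(H) = 0 (n(H) = 0*H = 0)
x(E) = 9 + 9*E² (x(E) = 9 - 3*E*(-3)*E = 9 - 3*(-3*E)*E = 9 - (-9)*E² = 9 + 9*E²)
M(l) = 5 + l (M(l) = (l + 5) - 2*0 = (5 + l) + 0 = 5 + l)
1/(M(x(0 - 1*5)) + 3332) = 1/((5 + (9 + 9*(0 - 1*5)²)) + 3332) = 1/((5 + (9 + 9*(0 - 5)²)) + 3332) = 1/((5 + (9 + 9*(-5)²)) + 3332) = 1/((5 + (9 + 9*25)) + 3332) = 1/((5 + (9 + 225)) + 3332) = 1/((5 + 234) + 3332) = 1/(239 + 3332) = 1/3571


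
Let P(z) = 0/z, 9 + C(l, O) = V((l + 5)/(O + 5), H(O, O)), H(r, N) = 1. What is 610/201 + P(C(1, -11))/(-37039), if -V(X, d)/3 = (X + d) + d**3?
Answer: 610/201 ≈ 3.0348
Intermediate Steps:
V(X, d) = -3*X - 3*d - 3*d**3 (V(X, d) = -3*((X + d) + d**3) = -3*(X + d + d**3) = -3*X - 3*d - 3*d**3)
C(l, O) = -15 - 3*(5 + l)/(5 + O) (C(l, O) = -9 + (-3*(l + 5)/(O + 5) - 3*1 - 3*1**3) = -9 + (-3*(5 + l)/(5 + O) - 3 - 3*1) = -9 + (-3*(5 + l)/(5 + O) - 3 - 3) = -9 + (-6 - 3*(5 + l)/(5 + O)) = -15 - 3*(5 + l)/(5 + O))
P(z) = 0
610/201 + P(C(1, -11))/(-37039) = 610/201 + 0/(-37039) = 610*(1/201) + 0*(-1/37039) = 610/201 + 0 = 610/201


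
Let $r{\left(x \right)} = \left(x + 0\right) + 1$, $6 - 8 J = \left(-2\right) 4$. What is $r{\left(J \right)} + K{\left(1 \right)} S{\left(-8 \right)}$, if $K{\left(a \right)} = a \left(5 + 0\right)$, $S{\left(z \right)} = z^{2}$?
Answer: $\frac{1291}{4} \approx 322.75$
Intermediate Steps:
$J = \frac{7}{4}$ ($J = \frac{3}{4} - \frac{\left(-2\right) 4}{8} = \frac{3}{4} - -1 = \frac{3}{4} + 1 = \frac{7}{4} \approx 1.75$)
$r{\left(x \right)} = 1 + x$ ($r{\left(x \right)} = x + 1 = 1 + x$)
$K{\left(a \right)} = 5 a$ ($K{\left(a \right)} = a 5 = 5 a$)
$r{\left(J \right)} + K{\left(1 \right)} S{\left(-8 \right)} = \left(1 + \frac{7}{4}\right) + 5 \cdot 1 \left(-8\right)^{2} = \frac{11}{4} + 5 \cdot 64 = \frac{11}{4} + 320 = \frac{1291}{4}$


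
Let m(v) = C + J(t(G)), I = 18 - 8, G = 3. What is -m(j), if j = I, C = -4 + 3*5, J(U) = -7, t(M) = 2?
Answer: -4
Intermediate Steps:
C = 11 (C = -4 + 15 = 11)
I = 10
j = 10
m(v) = 4 (m(v) = 11 - 7 = 4)
-m(j) = -1*4 = -4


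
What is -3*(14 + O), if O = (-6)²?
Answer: -150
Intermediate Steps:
O = 36
-3*(14 + O) = -3*(14 + 36) = -3*50 = -150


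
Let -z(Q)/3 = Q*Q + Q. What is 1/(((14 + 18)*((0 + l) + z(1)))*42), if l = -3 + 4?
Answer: -1/6720 ≈ -0.00014881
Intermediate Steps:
z(Q) = -3*Q - 3*Q**2 (z(Q) = -3*(Q*Q + Q) = -3*(Q**2 + Q) = -3*(Q + Q**2) = -3*Q - 3*Q**2)
l = 1
1/(((14 + 18)*((0 + l) + z(1)))*42) = 1/(((14 + 18)*((0 + 1) - 3*1*(1 + 1)))*42) = 1/((32*(1 - 3*1*2))*42) = 1/((32*(1 - 6))*42) = 1/((32*(-5))*42) = 1/(-160*42) = 1/(-6720) = -1/6720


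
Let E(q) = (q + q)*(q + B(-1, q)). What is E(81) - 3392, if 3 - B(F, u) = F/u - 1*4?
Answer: 10866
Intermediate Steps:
B(F, u) = 7 - F/u (B(F, u) = 3 - (F/u - 1*4) = 3 - (F/u - 4) = 3 - (-4 + F/u) = 3 + (4 - F/u) = 7 - F/u)
E(q) = 2*q*(7 + q + 1/q) (E(q) = (q + q)*(q + (7 - 1*(-1)/q)) = (2*q)*(q + (7 + 1/q)) = (2*q)*(7 + q + 1/q) = 2*q*(7 + q + 1/q))
E(81) - 3392 = (2 + 2*81*(7 + 81)) - 3392 = (2 + 2*81*88) - 3392 = (2 + 14256) - 3392 = 14258 - 3392 = 10866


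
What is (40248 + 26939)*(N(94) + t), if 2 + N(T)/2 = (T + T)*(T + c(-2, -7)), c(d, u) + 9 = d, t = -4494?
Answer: 1794564770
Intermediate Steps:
c(d, u) = -9 + d
N(T) = -4 + 4*T*(-11 + T) (N(T) = -4 + 2*((T + T)*(T + (-9 - 2))) = -4 + 2*((2*T)*(T - 11)) = -4 + 2*((2*T)*(-11 + T)) = -4 + 2*(2*T*(-11 + T)) = -4 + 4*T*(-11 + T))
(40248 + 26939)*(N(94) + t) = (40248 + 26939)*((-4 - 44*94 + 4*94²) - 4494) = 67187*((-4 - 4136 + 4*8836) - 4494) = 67187*((-4 - 4136 + 35344) - 4494) = 67187*(31204 - 4494) = 67187*26710 = 1794564770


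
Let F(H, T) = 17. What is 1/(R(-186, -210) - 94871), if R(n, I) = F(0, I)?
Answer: -1/94854 ≈ -1.0543e-5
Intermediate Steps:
R(n, I) = 17
1/(R(-186, -210) - 94871) = 1/(17 - 94871) = 1/(-94854) = -1/94854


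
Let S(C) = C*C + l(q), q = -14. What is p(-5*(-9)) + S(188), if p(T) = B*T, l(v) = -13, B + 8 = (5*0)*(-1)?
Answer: 34971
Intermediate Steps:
B = -8 (B = -8 + (5*0)*(-1) = -8 + 0*(-1) = -8 + 0 = -8)
p(T) = -8*T
S(C) = -13 + C**2 (S(C) = C*C - 13 = C**2 - 13 = -13 + C**2)
p(-5*(-9)) + S(188) = -(-40)*(-9) + (-13 + 188**2) = -8*45 + (-13 + 35344) = -360 + 35331 = 34971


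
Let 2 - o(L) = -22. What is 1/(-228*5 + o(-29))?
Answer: -1/1116 ≈ -0.00089606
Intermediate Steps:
o(L) = 24 (o(L) = 2 - 1*(-22) = 2 + 22 = 24)
1/(-228*5 + o(-29)) = 1/(-228*5 + 24) = 1/(-1140 + 24) = 1/(-1116) = -1/1116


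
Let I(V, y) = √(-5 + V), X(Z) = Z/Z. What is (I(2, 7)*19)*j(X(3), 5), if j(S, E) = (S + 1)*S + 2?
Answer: 76*I*√3 ≈ 131.64*I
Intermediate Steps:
X(Z) = 1
j(S, E) = 2 + S*(1 + S) (j(S, E) = (1 + S)*S + 2 = S*(1 + S) + 2 = 2 + S*(1 + S))
(I(2, 7)*19)*j(X(3), 5) = (√(-5 + 2)*19)*(2 + 1 + 1²) = (√(-3)*19)*(2 + 1 + 1) = ((I*√3)*19)*4 = (19*I*√3)*4 = 76*I*√3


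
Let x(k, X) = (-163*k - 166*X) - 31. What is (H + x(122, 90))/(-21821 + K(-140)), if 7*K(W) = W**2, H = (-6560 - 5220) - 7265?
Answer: 53902/19021 ≈ 2.8338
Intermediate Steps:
H = -19045 (H = -11780 - 7265 = -19045)
K(W) = W**2/7
x(k, X) = -31 - 166*X - 163*k (x(k, X) = (-166*X - 163*k) - 31 = -31 - 166*X - 163*k)
(H + x(122, 90))/(-21821 + K(-140)) = (-19045 + (-31 - 166*90 - 163*122))/(-21821 + (1/7)*(-140)**2) = (-19045 + (-31 - 14940 - 19886))/(-21821 + (1/7)*19600) = (-19045 - 34857)/(-21821 + 2800) = -53902/(-19021) = -53902*(-1/19021) = 53902/19021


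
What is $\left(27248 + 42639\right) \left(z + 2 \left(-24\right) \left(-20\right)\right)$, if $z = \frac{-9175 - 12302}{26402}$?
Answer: $\frac{1769849347941}{26402} \approx 6.7035 \cdot 10^{7}$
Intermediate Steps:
$z = - \frac{21477}{26402}$ ($z = \left(-9175 - 12302\right) \frac{1}{26402} = \left(-21477\right) \frac{1}{26402} = - \frac{21477}{26402} \approx -0.81346$)
$\left(27248 + 42639\right) \left(z + 2 \left(-24\right) \left(-20\right)\right) = \left(27248 + 42639\right) \left(- \frac{21477}{26402} + 2 \left(-24\right) \left(-20\right)\right) = 69887 \left(- \frac{21477}{26402} - -960\right) = 69887 \left(- \frac{21477}{26402} + 960\right) = 69887 \cdot \frac{25324443}{26402} = \frac{1769849347941}{26402}$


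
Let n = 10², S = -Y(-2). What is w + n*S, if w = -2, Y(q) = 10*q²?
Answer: -4002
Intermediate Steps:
S = -40 (S = -10*(-2)² = -10*4 = -1*40 = -40)
n = 100
w + n*S = -2 + 100*(-40) = -2 - 4000 = -4002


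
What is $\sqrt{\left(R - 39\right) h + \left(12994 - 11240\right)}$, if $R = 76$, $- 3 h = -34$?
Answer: $\frac{2 \sqrt{4890}}{3} \approx 46.619$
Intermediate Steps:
$h = \frac{34}{3}$ ($h = \left(- \frac{1}{3}\right) \left(-34\right) = \frac{34}{3} \approx 11.333$)
$\sqrt{\left(R - 39\right) h + \left(12994 - 11240\right)} = \sqrt{\left(76 - 39\right) \frac{34}{3} + \left(12994 - 11240\right)} = \sqrt{37 \cdot \frac{34}{3} + \left(12994 - 11240\right)} = \sqrt{\frac{1258}{3} + 1754} = \sqrt{\frac{6520}{3}} = \frac{2 \sqrt{4890}}{3}$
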